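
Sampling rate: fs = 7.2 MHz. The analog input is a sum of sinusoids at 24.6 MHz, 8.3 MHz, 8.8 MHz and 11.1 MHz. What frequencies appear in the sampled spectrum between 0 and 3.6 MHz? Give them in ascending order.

1.1 MHz, 1.6 MHz, 3 MHz, 3.3 MHz

fs/2 = 3.6 MHz.
24.6 MHz mod fs = 3 MHz.
3 MHz ≤ fs/2 = 3.6 MHz, appears at 3 MHz.
8.3 MHz mod fs = 1.1 MHz.
1.1 MHz ≤ fs/2 = 3.6 MHz, appears at 1.1 MHz.
8.8 MHz mod fs = 1.6 MHz.
1.6 MHz ≤ fs/2 = 3.6 MHz, appears at 1.6 MHz.
11.1 MHz mod fs = 3.9 MHz.
3.9 MHz > fs/2 = 3.6 MHz, folds to fs − 3.9 MHz = 3.3 MHz.
Distinct values: {1.1 MHz, 1.6 MHz, 3 MHz, 3.3 MHz}.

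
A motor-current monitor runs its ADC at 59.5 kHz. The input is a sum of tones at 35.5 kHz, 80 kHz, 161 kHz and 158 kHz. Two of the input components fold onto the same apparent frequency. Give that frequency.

fs/2 = 29.75 kHz.
35.5 kHz > fs/2 = 29.75 kHz, folds to fs − 35.5 kHz = 24 kHz.
80 kHz mod fs = 20.5 kHz.
20.5 kHz ≤ fs/2 = 29.75 kHz, appears at 20.5 kHz.
161 kHz mod fs = 42 kHz.
42 kHz > fs/2 = 29.75 kHz, folds to fs − 42 kHz = 17.5 kHz.
158 kHz mod fs = 39 kHz.
39 kHz > fs/2 = 29.75 kHz, folds to fs − 39 kHz = 20.5 kHz.
80 kHz and 158 kHz both map to 20.5 kHz.

20.5 kHz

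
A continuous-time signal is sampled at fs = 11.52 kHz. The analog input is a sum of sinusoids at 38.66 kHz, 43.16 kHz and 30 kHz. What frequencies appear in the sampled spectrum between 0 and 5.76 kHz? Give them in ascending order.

2.92 kHz, 4.1 kHz, 4.56 kHz

fs/2 = 5.76 kHz.
38.66 kHz mod fs = 4.1 kHz.
4.1 kHz ≤ fs/2 = 5.76 kHz, appears at 4.1 kHz.
43.16 kHz mod fs = 8.6 kHz.
8.6 kHz > fs/2 = 5.76 kHz, folds to fs − 8.6 kHz = 2.92 kHz.
30 kHz mod fs = 6.96 kHz.
6.96 kHz > fs/2 = 5.76 kHz, folds to fs − 6.96 kHz = 4.56 kHz.
Distinct values: {2.92 kHz, 4.1 kHz, 4.56 kHz}.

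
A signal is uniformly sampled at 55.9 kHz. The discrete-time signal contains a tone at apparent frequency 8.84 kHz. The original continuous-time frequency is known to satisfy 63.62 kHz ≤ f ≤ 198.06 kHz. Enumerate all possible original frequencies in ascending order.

Frequencies that alias to 8.84 kHz are k·fs ± 8.84 kHz for integer k ≥ 0.
k=0: 8.84 kHz.
k=1: 47.06 kHz, 64.74 kHz.
k=2: 102.96 kHz, 120.64 kHz.
k=3: 158.86 kHz, 176.54 kHz.
k=4: 214.76 kHz, 232.44 kHz.
Within [63.62 kHz, 198.06 kHz]: 64.74 kHz, 102.96 kHz, 120.64 kHz, 158.86 kHz, 176.54 kHz.

64.74 kHz, 102.96 kHz, 120.64 kHz, 158.86 kHz, 176.54 kHz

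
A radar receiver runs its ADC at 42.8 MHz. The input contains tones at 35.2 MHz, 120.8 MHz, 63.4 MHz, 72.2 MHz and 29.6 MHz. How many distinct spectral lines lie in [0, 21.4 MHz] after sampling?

4

fs/2 = 21.4 MHz.
35.2 MHz > fs/2 = 21.4 MHz, folds to fs − 35.2 MHz = 7.6 MHz.
120.8 MHz mod fs = 35.2 MHz.
35.2 MHz > fs/2 = 21.4 MHz, folds to fs − 35.2 MHz = 7.6 MHz.
63.4 MHz mod fs = 20.6 MHz.
20.6 MHz ≤ fs/2 = 21.4 MHz, appears at 20.6 MHz.
72.2 MHz mod fs = 29.4 MHz.
29.4 MHz > fs/2 = 21.4 MHz, folds to fs − 29.4 MHz = 13.4 MHz.
29.6 MHz > fs/2 = 21.4 MHz, folds to fs − 29.6 MHz = 13.2 MHz.
Distinct values: {7.6 MHz, 13.2 MHz, 13.4 MHz, 20.6 MHz} → 4.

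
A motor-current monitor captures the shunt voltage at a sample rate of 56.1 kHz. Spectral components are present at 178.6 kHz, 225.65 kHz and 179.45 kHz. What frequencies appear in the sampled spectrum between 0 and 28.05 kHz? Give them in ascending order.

1.25 kHz, 10.3 kHz, 11.15 kHz

fs/2 = 28.05 kHz.
178.6 kHz mod fs = 10.3 kHz.
10.3 kHz ≤ fs/2 = 28.05 kHz, appears at 10.3 kHz.
225.65 kHz mod fs = 1.25 kHz.
1.25 kHz ≤ fs/2 = 28.05 kHz, appears at 1.25 kHz.
179.45 kHz mod fs = 11.15 kHz.
11.15 kHz ≤ fs/2 = 28.05 kHz, appears at 11.15 kHz.
Distinct values: {1.25 kHz, 10.3 kHz, 11.15 kHz}.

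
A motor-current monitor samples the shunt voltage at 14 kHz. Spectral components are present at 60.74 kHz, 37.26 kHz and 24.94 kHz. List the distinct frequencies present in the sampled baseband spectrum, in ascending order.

fs/2 = 7 kHz.
60.74 kHz mod fs = 4.74 kHz.
4.74 kHz ≤ fs/2 = 7 kHz, appears at 4.74 kHz.
37.26 kHz mod fs = 9.26 kHz.
9.26 kHz > fs/2 = 7 kHz, folds to fs − 9.26 kHz = 4.74 kHz.
24.94 kHz mod fs = 10.94 kHz.
10.94 kHz > fs/2 = 7 kHz, folds to fs − 10.94 kHz = 3.06 kHz.
Distinct values: {3.06 kHz, 4.74 kHz}.

3.06 kHz, 4.74 kHz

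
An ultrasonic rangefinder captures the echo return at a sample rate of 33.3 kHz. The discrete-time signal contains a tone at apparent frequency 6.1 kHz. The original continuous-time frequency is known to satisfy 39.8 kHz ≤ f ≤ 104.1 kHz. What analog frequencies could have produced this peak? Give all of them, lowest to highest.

Frequencies that alias to 6.1 kHz are k·fs ± 6.1 kHz for integer k ≥ 0.
k=0: 6.1 kHz.
k=1: 27.2 kHz, 39.4 kHz.
k=2: 60.5 kHz, 72.7 kHz.
k=3: 93.8 kHz, 106 kHz.
k=4: 127.1 kHz, 139.3 kHz.
Within [39.8 kHz, 104.1 kHz]: 60.5 kHz, 72.7 kHz, 93.8 kHz.

60.5 kHz, 72.7 kHz, 93.8 kHz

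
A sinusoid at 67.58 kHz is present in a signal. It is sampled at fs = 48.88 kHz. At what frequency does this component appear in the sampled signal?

67.58 kHz mod fs = 18.7 kHz.
18.7 kHz ≤ fs/2 = 24.44 kHz, appears at 18.7 kHz.

18.7 kHz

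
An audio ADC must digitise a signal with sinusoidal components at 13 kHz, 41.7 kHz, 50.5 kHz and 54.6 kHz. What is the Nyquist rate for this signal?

109.2 kHz

Highest-frequency component: 54.6 kHz.
Nyquist rate = 2 × 54.6 kHz = 109.2 kHz.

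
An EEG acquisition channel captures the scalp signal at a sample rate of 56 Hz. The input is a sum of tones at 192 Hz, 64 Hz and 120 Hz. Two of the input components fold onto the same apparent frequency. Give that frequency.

fs/2 = 28 Hz.
192 Hz mod fs = 24 Hz.
24 Hz ≤ fs/2 = 28 Hz, appears at 24 Hz.
64 Hz mod fs = 8 Hz.
8 Hz ≤ fs/2 = 28 Hz, appears at 8 Hz.
120 Hz mod fs = 8 Hz.
8 Hz ≤ fs/2 = 28 Hz, appears at 8 Hz.
64 Hz and 120 Hz both map to 8 Hz.

8 Hz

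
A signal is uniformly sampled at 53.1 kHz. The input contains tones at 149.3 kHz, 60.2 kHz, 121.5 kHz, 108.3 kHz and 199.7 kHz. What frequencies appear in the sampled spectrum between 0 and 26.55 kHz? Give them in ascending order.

fs/2 = 26.55 kHz.
149.3 kHz mod fs = 43.1 kHz.
43.1 kHz > fs/2 = 26.55 kHz, folds to fs − 43.1 kHz = 10 kHz.
60.2 kHz mod fs = 7.1 kHz.
7.1 kHz ≤ fs/2 = 26.55 kHz, appears at 7.1 kHz.
121.5 kHz mod fs = 15.3 kHz.
15.3 kHz ≤ fs/2 = 26.55 kHz, appears at 15.3 kHz.
108.3 kHz mod fs = 2.1 kHz.
2.1 kHz ≤ fs/2 = 26.55 kHz, appears at 2.1 kHz.
199.7 kHz mod fs = 40.4 kHz.
40.4 kHz > fs/2 = 26.55 kHz, folds to fs − 40.4 kHz = 12.7 kHz.
Distinct values: {2.1 kHz, 7.1 kHz, 10 kHz, 12.7 kHz, 15.3 kHz}.

2.1 kHz, 7.1 kHz, 10 kHz, 12.7 kHz, 15.3 kHz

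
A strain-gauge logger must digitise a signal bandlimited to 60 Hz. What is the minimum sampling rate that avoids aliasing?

Nyquist rate = 2 × 60 Hz = 120 Hz.

120 Hz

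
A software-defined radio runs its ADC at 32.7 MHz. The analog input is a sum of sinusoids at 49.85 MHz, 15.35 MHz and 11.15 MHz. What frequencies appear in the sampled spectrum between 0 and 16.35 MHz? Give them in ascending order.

11.15 MHz, 15.35 MHz, 15.55 MHz

fs/2 = 16.35 MHz.
49.85 MHz mod fs = 17.15 MHz.
17.15 MHz > fs/2 = 16.35 MHz, folds to fs − 17.15 MHz = 15.55 MHz.
15.35 MHz ≤ fs/2 = 16.35 MHz, passes unchanged.
11.15 MHz ≤ fs/2 = 16.35 MHz, passes unchanged.
Distinct values: {11.15 MHz, 15.35 MHz, 15.55 MHz}.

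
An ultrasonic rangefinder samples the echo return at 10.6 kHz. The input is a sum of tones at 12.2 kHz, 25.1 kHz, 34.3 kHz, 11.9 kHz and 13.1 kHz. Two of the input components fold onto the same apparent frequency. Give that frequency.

2.5 kHz

fs/2 = 5.3 kHz.
12.2 kHz mod fs = 1.6 kHz.
1.6 kHz ≤ fs/2 = 5.3 kHz, appears at 1.6 kHz.
25.1 kHz mod fs = 3.9 kHz.
3.9 kHz ≤ fs/2 = 5.3 kHz, appears at 3.9 kHz.
34.3 kHz mod fs = 2.5 kHz.
2.5 kHz ≤ fs/2 = 5.3 kHz, appears at 2.5 kHz.
11.9 kHz mod fs = 1.3 kHz.
1.3 kHz ≤ fs/2 = 5.3 kHz, appears at 1.3 kHz.
13.1 kHz mod fs = 2.5 kHz.
2.5 kHz ≤ fs/2 = 5.3 kHz, appears at 2.5 kHz.
13.1 kHz and 34.3 kHz both map to 2.5 kHz.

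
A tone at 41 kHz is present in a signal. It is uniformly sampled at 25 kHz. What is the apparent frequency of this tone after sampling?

41 kHz mod fs = 16 kHz.
16 kHz > fs/2 = 12.5 kHz, folds to fs − 16 kHz = 9 kHz.

9 kHz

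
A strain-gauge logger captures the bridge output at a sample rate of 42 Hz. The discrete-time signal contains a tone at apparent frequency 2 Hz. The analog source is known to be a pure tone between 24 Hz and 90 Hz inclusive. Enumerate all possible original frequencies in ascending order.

40 Hz, 44 Hz, 82 Hz, 86 Hz

Frequencies that alias to 2 Hz are k·fs ± 2 Hz for integer k ≥ 0.
k=0: 2 Hz.
k=1: 40 Hz, 44 Hz.
k=2: 82 Hz, 86 Hz.
k=3: 124 Hz, 128 Hz.
Within [24 Hz, 90 Hz]: 40 Hz, 44 Hz, 82 Hz, 86 Hz.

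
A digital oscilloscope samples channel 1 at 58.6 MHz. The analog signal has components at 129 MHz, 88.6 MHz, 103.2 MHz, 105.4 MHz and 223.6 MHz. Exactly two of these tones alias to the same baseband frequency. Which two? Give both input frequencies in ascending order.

105.4 MHz, 129 MHz

fs/2 = 29.3 MHz.
129 MHz mod fs = 11.8 MHz.
11.8 MHz ≤ fs/2 = 29.3 MHz, appears at 11.8 MHz.
88.6 MHz mod fs = 30 MHz.
30 MHz > fs/2 = 29.3 MHz, folds to fs − 30 MHz = 28.6 MHz.
103.2 MHz mod fs = 44.6 MHz.
44.6 MHz > fs/2 = 29.3 MHz, folds to fs − 44.6 MHz = 14 MHz.
105.4 MHz mod fs = 46.8 MHz.
46.8 MHz > fs/2 = 29.3 MHz, folds to fs − 46.8 MHz = 11.8 MHz.
223.6 MHz mod fs = 47.8 MHz.
47.8 MHz > fs/2 = 29.3 MHz, folds to fs − 47.8 MHz = 10.8 MHz.
105.4 MHz and 129 MHz both map to 11.8 MHz.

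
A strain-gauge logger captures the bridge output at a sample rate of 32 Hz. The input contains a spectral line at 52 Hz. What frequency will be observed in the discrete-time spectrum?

12 Hz

52 Hz mod fs = 20 Hz.
20 Hz > fs/2 = 16 Hz, folds to fs − 20 Hz = 12 Hz.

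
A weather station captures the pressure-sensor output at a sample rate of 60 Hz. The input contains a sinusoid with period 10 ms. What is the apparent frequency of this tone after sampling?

20 Hz

T = 10 ms → f = 1/T = 100 Hz.
100 Hz mod fs = 40 Hz.
40 Hz > fs/2 = 30 Hz, folds to fs − 40 Hz = 20 Hz.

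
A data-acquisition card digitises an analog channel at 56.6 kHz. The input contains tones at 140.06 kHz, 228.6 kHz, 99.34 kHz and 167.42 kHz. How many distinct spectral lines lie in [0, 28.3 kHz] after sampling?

4

fs/2 = 28.3 kHz.
140.06 kHz mod fs = 26.86 kHz.
26.86 kHz ≤ fs/2 = 28.3 kHz, appears at 26.86 kHz.
228.6 kHz mod fs = 2.2 kHz.
2.2 kHz ≤ fs/2 = 28.3 kHz, appears at 2.2 kHz.
99.34 kHz mod fs = 42.74 kHz.
42.74 kHz > fs/2 = 28.3 kHz, folds to fs − 42.74 kHz = 13.86 kHz.
167.42 kHz mod fs = 54.22 kHz.
54.22 kHz > fs/2 = 28.3 kHz, folds to fs − 54.22 kHz = 2.38 kHz.
Distinct values: {2.2 kHz, 2.38 kHz, 13.86 kHz, 26.86 kHz} → 4.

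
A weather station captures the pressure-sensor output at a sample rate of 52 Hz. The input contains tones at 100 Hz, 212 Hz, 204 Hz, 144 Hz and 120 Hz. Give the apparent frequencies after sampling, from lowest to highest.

fs/2 = 26 Hz.
100 Hz mod fs = 48 Hz.
48 Hz > fs/2 = 26 Hz, folds to fs − 48 Hz = 4 Hz.
212 Hz mod fs = 4 Hz.
4 Hz ≤ fs/2 = 26 Hz, appears at 4 Hz.
204 Hz mod fs = 48 Hz.
48 Hz > fs/2 = 26 Hz, folds to fs − 48 Hz = 4 Hz.
144 Hz mod fs = 40 Hz.
40 Hz > fs/2 = 26 Hz, folds to fs − 40 Hz = 12 Hz.
120 Hz mod fs = 16 Hz.
16 Hz ≤ fs/2 = 26 Hz, appears at 16 Hz.
Distinct values: {4 Hz, 12 Hz, 16 Hz}.

4 Hz, 12 Hz, 16 Hz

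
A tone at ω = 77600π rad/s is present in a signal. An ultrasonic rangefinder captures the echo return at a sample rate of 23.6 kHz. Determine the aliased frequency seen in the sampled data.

ω = 77600π rad/s → f = ω/(2π) = 38800 Hz = 38.8 kHz.
38.8 kHz mod fs = 15.2 kHz.
15.2 kHz > fs/2 = 11.8 kHz, folds to fs − 15.2 kHz = 8.4 kHz.

8.4 kHz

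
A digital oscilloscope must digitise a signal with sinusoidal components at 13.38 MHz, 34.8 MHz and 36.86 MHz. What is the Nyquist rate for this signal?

Highest-frequency component: 36.86 MHz.
Nyquist rate = 2 × 36.86 MHz = 73.72 MHz.

73.72 MHz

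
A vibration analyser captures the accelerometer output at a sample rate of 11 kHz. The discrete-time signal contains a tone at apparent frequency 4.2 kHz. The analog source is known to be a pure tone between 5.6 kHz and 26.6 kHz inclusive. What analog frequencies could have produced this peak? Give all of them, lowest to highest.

Frequencies that alias to 4.2 kHz are k·fs ± 4.2 kHz for integer k ≥ 0.
k=0: 4.2 kHz.
k=1: 6.8 kHz, 15.2 kHz.
k=2: 17.8 kHz, 26.2 kHz.
k=3: 28.8 kHz, 37.2 kHz.
Within [5.6 kHz, 26.6 kHz]: 6.8 kHz, 15.2 kHz, 17.8 kHz, 26.2 kHz.

6.8 kHz, 15.2 kHz, 17.8 kHz, 26.2 kHz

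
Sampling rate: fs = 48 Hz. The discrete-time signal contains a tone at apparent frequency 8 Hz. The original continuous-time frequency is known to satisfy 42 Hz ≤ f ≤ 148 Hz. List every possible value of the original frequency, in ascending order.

56 Hz, 88 Hz, 104 Hz, 136 Hz

Frequencies that alias to 8 Hz are k·fs ± 8 Hz for integer k ≥ 0.
k=0: 8 Hz.
k=1: 40 Hz, 56 Hz.
k=2: 88 Hz, 104 Hz.
k=3: 136 Hz, 152 Hz.
k=4: 184 Hz, 200 Hz.
Within [42 Hz, 148 Hz]: 56 Hz, 88 Hz, 104 Hz, 136 Hz.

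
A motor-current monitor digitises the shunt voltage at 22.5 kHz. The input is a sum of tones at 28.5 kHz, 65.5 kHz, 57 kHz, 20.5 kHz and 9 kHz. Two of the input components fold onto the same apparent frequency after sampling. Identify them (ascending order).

20.5 kHz, 65.5 kHz

fs/2 = 11.25 kHz.
28.5 kHz mod fs = 6 kHz.
6 kHz ≤ fs/2 = 11.25 kHz, appears at 6 kHz.
65.5 kHz mod fs = 20.5 kHz.
20.5 kHz > fs/2 = 11.25 kHz, folds to fs − 20.5 kHz = 2 kHz.
57 kHz mod fs = 12 kHz.
12 kHz > fs/2 = 11.25 kHz, folds to fs − 12 kHz = 10.5 kHz.
20.5 kHz > fs/2 = 11.25 kHz, folds to fs − 20.5 kHz = 2 kHz.
9 kHz ≤ fs/2 = 11.25 kHz, passes unchanged.
20.5 kHz and 65.5 kHz both map to 2 kHz.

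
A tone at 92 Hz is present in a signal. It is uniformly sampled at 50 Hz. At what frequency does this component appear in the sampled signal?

8 Hz

92 Hz mod fs = 42 Hz.
42 Hz > fs/2 = 25 Hz, folds to fs − 42 Hz = 8 Hz.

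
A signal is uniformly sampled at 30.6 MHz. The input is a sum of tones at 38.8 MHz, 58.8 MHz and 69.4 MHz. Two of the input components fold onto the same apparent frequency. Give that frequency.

fs/2 = 15.3 MHz.
38.8 MHz mod fs = 8.2 MHz.
8.2 MHz ≤ fs/2 = 15.3 MHz, appears at 8.2 MHz.
58.8 MHz mod fs = 28.2 MHz.
28.2 MHz > fs/2 = 15.3 MHz, folds to fs − 28.2 MHz = 2.4 MHz.
69.4 MHz mod fs = 8.2 MHz.
8.2 MHz ≤ fs/2 = 15.3 MHz, appears at 8.2 MHz.
38.8 MHz and 69.4 MHz both map to 8.2 MHz.

8.2 MHz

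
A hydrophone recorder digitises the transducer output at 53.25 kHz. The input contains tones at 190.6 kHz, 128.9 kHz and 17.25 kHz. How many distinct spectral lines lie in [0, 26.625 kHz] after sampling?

2

fs/2 = 26.625 kHz.
190.6 kHz mod fs = 30.85 kHz.
30.85 kHz > fs/2 = 26.625 kHz, folds to fs − 30.85 kHz = 22.4 kHz.
128.9 kHz mod fs = 22.4 kHz.
22.4 kHz ≤ fs/2 = 26.625 kHz, appears at 22.4 kHz.
17.25 kHz ≤ fs/2 = 26.625 kHz, passes unchanged.
Distinct values: {17.25 kHz, 22.4 kHz} → 2.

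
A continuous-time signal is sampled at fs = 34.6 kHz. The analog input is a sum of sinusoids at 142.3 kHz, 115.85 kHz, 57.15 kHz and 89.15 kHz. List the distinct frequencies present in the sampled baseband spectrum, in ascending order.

fs/2 = 17.3 kHz.
142.3 kHz mod fs = 3.9 kHz.
3.9 kHz ≤ fs/2 = 17.3 kHz, appears at 3.9 kHz.
115.85 kHz mod fs = 12.05 kHz.
12.05 kHz ≤ fs/2 = 17.3 kHz, appears at 12.05 kHz.
57.15 kHz mod fs = 22.55 kHz.
22.55 kHz > fs/2 = 17.3 kHz, folds to fs − 22.55 kHz = 12.05 kHz.
89.15 kHz mod fs = 19.95 kHz.
19.95 kHz > fs/2 = 17.3 kHz, folds to fs − 19.95 kHz = 14.65 kHz.
Distinct values: {3.9 kHz, 12.05 kHz, 14.65 kHz}.

3.9 kHz, 12.05 kHz, 14.65 kHz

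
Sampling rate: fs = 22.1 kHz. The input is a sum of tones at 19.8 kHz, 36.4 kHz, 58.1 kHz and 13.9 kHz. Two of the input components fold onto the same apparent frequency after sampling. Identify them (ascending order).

fs/2 = 11.05 kHz.
19.8 kHz > fs/2 = 11.05 kHz, folds to fs − 19.8 kHz = 2.3 kHz.
36.4 kHz mod fs = 14.3 kHz.
14.3 kHz > fs/2 = 11.05 kHz, folds to fs − 14.3 kHz = 7.8 kHz.
58.1 kHz mod fs = 13.9 kHz.
13.9 kHz > fs/2 = 11.05 kHz, folds to fs − 13.9 kHz = 8.2 kHz.
13.9 kHz > fs/2 = 11.05 kHz, folds to fs − 13.9 kHz = 8.2 kHz.
13.9 kHz and 58.1 kHz both map to 8.2 kHz.

13.9 kHz, 58.1 kHz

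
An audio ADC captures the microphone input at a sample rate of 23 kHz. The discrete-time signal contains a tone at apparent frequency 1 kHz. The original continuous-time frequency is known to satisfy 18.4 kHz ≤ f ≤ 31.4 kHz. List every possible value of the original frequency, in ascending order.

22 kHz, 24 kHz

Frequencies that alias to 1 kHz are k·fs ± 1 kHz for integer k ≥ 0.
k=0: 1 kHz.
k=1: 22 kHz, 24 kHz.
k=2: 45 kHz, 47 kHz.
Within [18.4 kHz, 31.4 kHz]: 22 kHz, 24 kHz.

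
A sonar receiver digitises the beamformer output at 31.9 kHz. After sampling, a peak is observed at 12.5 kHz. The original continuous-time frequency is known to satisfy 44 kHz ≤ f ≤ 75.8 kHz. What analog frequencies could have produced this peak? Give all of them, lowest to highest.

44.4 kHz, 51.3 kHz

Frequencies that alias to 12.5 kHz are k·fs ± 12.5 kHz for integer k ≥ 0.
k=0: 12.5 kHz.
k=1: 19.4 kHz, 44.4 kHz.
k=2: 51.3 kHz, 76.3 kHz.
k=3: 83.2 kHz, 108.2 kHz.
Within [44 kHz, 75.8 kHz]: 44.4 kHz, 51.3 kHz.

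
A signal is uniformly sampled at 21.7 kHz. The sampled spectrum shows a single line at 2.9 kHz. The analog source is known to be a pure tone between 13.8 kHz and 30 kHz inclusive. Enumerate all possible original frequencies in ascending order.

Frequencies that alias to 2.9 kHz are k·fs ± 2.9 kHz for integer k ≥ 0.
k=0: 2.9 kHz.
k=1: 18.8 kHz, 24.6 kHz.
k=2: 40.5 kHz, 46.3 kHz.
Within [13.8 kHz, 30 kHz]: 18.8 kHz, 24.6 kHz.

18.8 kHz, 24.6 kHz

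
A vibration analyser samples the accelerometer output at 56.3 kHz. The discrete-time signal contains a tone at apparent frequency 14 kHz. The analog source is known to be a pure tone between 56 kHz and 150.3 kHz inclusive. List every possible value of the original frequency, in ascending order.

Frequencies that alias to 14 kHz are k·fs ± 14 kHz for integer k ≥ 0.
k=0: 14 kHz.
k=1: 42.3 kHz, 70.3 kHz.
k=2: 98.6 kHz, 126.6 kHz.
k=3: 154.9 kHz, 182.9 kHz.
Within [56 kHz, 150.3 kHz]: 70.3 kHz, 98.6 kHz, 126.6 kHz.

70.3 kHz, 98.6 kHz, 126.6 kHz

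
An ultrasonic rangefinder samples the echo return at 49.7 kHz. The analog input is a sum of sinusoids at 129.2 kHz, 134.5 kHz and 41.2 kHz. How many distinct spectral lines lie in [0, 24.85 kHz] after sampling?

3

fs/2 = 24.85 kHz.
129.2 kHz mod fs = 29.8 kHz.
29.8 kHz > fs/2 = 24.85 kHz, folds to fs − 29.8 kHz = 19.9 kHz.
134.5 kHz mod fs = 35.1 kHz.
35.1 kHz > fs/2 = 24.85 kHz, folds to fs − 35.1 kHz = 14.6 kHz.
41.2 kHz > fs/2 = 24.85 kHz, folds to fs − 41.2 kHz = 8.5 kHz.
Distinct values: {8.5 kHz, 14.6 kHz, 19.9 kHz} → 3.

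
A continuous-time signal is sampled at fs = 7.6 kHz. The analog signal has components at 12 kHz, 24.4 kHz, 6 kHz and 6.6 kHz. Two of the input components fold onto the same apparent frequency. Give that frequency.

1.6 kHz

fs/2 = 3.8 kHz.
12 kHz mod fs = 4.4 kHz.
4.4 kHz > fs/2 = 3.8 kHz, folds to fs − 4.4 kHz = 3.2 kHz.
24.4 kHz mod fs = 1.6 kHz.
1.6 kHz ≤ fs/2 = 3.8 kHz, appears at 1.6 kHz.
6 kHz > fs/2 = 3.8 kHz, folds to fs − 6 kHz = 1.6 kHz.
6.6 kHz > fs/2 = 3.8 kHz, folds to fs − 6.6 kHz = 1 kHz.
6 kHz and 24.4 kHz both map to 1.6 kHz.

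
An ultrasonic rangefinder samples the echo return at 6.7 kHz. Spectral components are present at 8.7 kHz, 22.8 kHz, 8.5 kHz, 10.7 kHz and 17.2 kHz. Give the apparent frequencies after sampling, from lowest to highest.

fs/2 = 3.35 kHz.
8.7 kHz mod fs = 2 kHz.
2 kHz ≤ fs/2 = 3.35 kHz, appears at 2 kHz.
22.8 kHz mod fs = 2.7 kHz.
2.7 kHz ≤ fs/2 = 3.35 kHz, appears at 2.7 kHz.
8.5 kHz mod fs = 1.8 kHz.
1.8 kHz ≤ fs/2 = 3.35 kHz, appears at 1.8 kHz.
10.7 kHz mod fs = 4 kHz.
4 kHz > fs/2 = 3.35 kHz, folds to fs − 4 kHz = 2.7 kHz.
17.2 kHz mod fs = 3.8 kHz.
3.8 kHz > fs/2 = 3.35 kHz, folds to fs − 3.8 kHz = 2.9 kHz.
Distinct values: {1.8 kHz, 2 kHz, 2.7 kHz, 2.9 kHz}.

1.8 kHz, 2 kHz, 2.7 kHz, 2.9 kHz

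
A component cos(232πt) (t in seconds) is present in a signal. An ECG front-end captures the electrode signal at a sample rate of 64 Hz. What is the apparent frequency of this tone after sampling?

12 Hz

ω = 232π rad/s → f = ω/(2π) = 116 Hz.
116 Hz mod fs = 52 Hz.
52 Hz > fs/2 = 32 Hz, folds to fs − 52 Hz = 12 Hz.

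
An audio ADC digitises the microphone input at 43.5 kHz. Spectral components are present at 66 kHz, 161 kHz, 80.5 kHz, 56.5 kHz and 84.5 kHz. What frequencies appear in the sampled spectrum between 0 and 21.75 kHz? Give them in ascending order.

2.5 kHz, 6.5 kHz, 13 kHz, 21 kHz

fs/2 = 21.75 kHz.
66 kHz mod fs = 22.5 kHz.
22.5 kHz > fs/2 = 21.75 kHz, folds to fs − 22.5 kHz = 21 kHz.
161 kHz mod fs = 30.5 kHz.
30.5 kHz > fs/2 = 21.75 kHz, folds to fs − 30.5 kHz = 13 kHz.
80.5 kHz mod fs = 37 kHz.
37 kHz > fs/2 = 21.75 kHz, folds to fs − 37 kHz = 6.5 kHz.
56.5 kHz mod fs = 13 kHz.
13 kHz ≤ fs/2 = 21.75 kHz, appears at 13 kHz.
84.5 kHz mod fs = 41 kHz.
41 kHz > fs/2 = 21.75 kHz, folds to fs − 41 kHz = 2.5 kHz.
Distinct values: {2.5 kHz, 6.5 kHz, 13 kHz, 21 kHz}.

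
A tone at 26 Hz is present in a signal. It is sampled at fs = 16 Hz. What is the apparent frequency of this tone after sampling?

26 Hz mod fs = 10 Hz.
10 Hz > fs/2 = 8 Hz, folds to fs − 10 Hz = 6 Hz.

6 Hz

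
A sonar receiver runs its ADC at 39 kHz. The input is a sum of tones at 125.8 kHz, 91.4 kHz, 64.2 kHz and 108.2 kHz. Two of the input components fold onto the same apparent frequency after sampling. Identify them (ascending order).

108.2 kHz, 125.8 kHz

fs/2 = 19.5 kHz.
125.8 kHz mod fs = 8.8 kHz.
8.8 kHz ≤ fs/2 = 19.5 kHz, appears at 8.8 kHz.
91.4 kHz mod fs = 13.4 kHz.
13.4 kHz ≤ fs/2 = 19.5 kHz, appears at 13.4 kHz.
64.2 kHz mod fs = 25.2 kHz.
25.2 kHz > fs/2 = 19.5 kHz, folds to fs − 25.2 kHz = 13.8 kHz.
108.2 kHz mod fs = 30.2 kHz.
30.2 kHz > fs/2 = 19.5 kHz, folds to fs − 30.2 kHz = 8.8 kHz.
108.2 kHz and 125.8 kHz both map to 8.8 kHz.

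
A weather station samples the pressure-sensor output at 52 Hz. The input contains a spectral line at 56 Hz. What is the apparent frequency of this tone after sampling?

56 Hz mod fs = 4 Hz.
4 Hz ≤ fs/2 = 26 Hz, appears at 4 Hz.

4 Hz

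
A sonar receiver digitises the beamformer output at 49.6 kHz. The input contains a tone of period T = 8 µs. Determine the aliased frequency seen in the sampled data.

T = 8 µs → f = 1/T = 125 kHz.
125 kHz mod fs = 25.8 kHz.
25.8 kHz > fs/2 = 24.8 kHz, folds to fs − 25.8 kHz = 23.8 kHz.

23.8 kHz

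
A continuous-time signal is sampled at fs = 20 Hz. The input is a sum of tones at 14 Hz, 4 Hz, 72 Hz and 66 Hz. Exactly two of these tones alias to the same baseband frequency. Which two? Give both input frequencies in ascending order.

14 Hz, 66 Hz

fs/2 = 10 Hz.
14 Hz > fs/2 = 10 Hz, folds to fs − 14 Hz = 6 Hz.
4 Hz ≤ fs/2 = 10 Hz, passes unchanged.
72 Hz mod fs = 12 Hz.
12 Hz > fs/2 = 10 Hz, folds to fs − 12 Hz = 8 Hz.
66 Hz mod fs = 6 Hz.
6 Hz ≤ fs/2 = 10 Hz, appears at 6 Hz.
14 Hz and 66 Hz both map to 6 Hz.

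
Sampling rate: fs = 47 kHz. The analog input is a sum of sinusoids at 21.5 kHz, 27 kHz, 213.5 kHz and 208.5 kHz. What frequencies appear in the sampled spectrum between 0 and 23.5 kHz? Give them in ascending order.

fs/2 = 23.5 kHz.
21.5 kHz ≤ fs/2 = 23.5 kHz, passes unchanged.
27 kHz > fs/2 = 23.5 kHz, folds to fs − 27 kHz = 20 kHz.
213.5 kHz mod fs = 25.5 kHz.
25.5 kHz > fs/2 = 23.5 kHz, folds to fs − 25.5 kHz = 21.5 kHz.
208.5 kHz mod fs = 20.5 kHz.
20.5 kHz ≤ fs/2 = 23.5 kHz, appears at 20.5 kHz.
Distinct values: {20 kHz, 20.5 kHz, 21.5 kHz}.

20 kHz, 20.5 kHz, 21.5 kHz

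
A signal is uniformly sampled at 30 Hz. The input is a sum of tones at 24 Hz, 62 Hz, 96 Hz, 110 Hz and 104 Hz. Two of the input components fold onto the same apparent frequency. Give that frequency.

6 Hz

fs/2 = 15 Hz.
24 Hz > fs/2 = 15 Hz, folds to fs − 24 Hz = 6 Hz.
62 Hz mod fs = 2 Hz.
2 Hz ≤ fs/2 = 15 Hz, appears at 2 Hz.
96 Hz mod fs = 6 Hz.
6 Hz ≤ fs/2 = 15 Hz, appears at 6 Hz.
110 Hz mod fs = 20 Hz.
20 Hz > fs/2 = 15 Hz, folds to fs − 20 Hz = 10 Hz.
104 Hz mod fs = 14 Hz.
14 Hz ≤ fs/2 = 15 Hz, appears at 14 Hz.
24 Hz and 96 Hz both map to 6 Hz.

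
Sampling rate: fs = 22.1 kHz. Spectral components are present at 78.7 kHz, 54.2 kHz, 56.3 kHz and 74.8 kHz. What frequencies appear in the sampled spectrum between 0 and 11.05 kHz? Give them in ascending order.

8.5 kHz, 9.7 kHz, 10 kHz

fs/2 = 11.05 kHz.
78.7 kHz mod fs = 12.4 kHz.
12.4 kHz > fs/2 = 11.05 kHz, folds to fs − 12.4 kHz = 9.7 kHz.
54.2 kHz mod fs = 10 kHz.
10 kHz ≤ fs/2 = 11.05 kHz, appears at 10 kHz.
56.3 kHz mod fs = 12.1 kHz.
12.1 kHz > fs/2 = 11.05 kHz, folds to fs − 12.1 kHz = 10 kHz.
74.8 kHz mod fs = 8.5 kHz.
8.5 kHz ≤ fs/2 = 11.05 kHz, appears at 8.5 kHz.
Distinct values: {8.5 kHz, 9.7 kHz, 10 kHz}.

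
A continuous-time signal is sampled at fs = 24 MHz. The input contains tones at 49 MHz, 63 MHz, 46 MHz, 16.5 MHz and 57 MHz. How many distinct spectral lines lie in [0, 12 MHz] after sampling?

fs/2 = 12 MHz.
49 MHz mod fs = 1 MHz.
1 MHz ≤ fs/2 = 12 MHz, appears at 1 MHz.
63 MHz mod fs = 15 MHz.
15 MHz > fs/2 = 12 MHz, folds to fs − 15 MHz = 9 MHz.
46 MHz mod fs = 22 MHz.
22 MHz > fs/2 = 12 MHz, folds to fs − 22 MHz = 2 MHz.
16.5 MHz > fs/2 = 12 MHz, folds to fs − 16.5 MHz = 7.5 MHz.
57 MHz mod fs = 9 MHz.
9 MHz ≤ fs/2 = 12 MHz, appears at 9 MHz.
Distinct values: {1 MHz, 2 MHz, 7.5 MHz, 9 MHz} → 4.

4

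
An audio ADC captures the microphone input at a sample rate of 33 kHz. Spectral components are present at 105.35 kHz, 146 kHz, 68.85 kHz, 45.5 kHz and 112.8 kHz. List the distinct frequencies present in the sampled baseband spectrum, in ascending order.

2.85 kHz, 6.35 kHz, 12.5 kHz, 13.8 kHz, 14 kHz

fs/2 = 16.5 kHz.
105.35 kHz mod fs = 6.35 kHz.
6.35 kHz ≤ fs/2 = 16.5 kHz, appears at 6.35 kHz.
146 kHz mod fs = 14 kHz.
14 kHz ≤ fs/2 = 16.5 kHz, appears at 14 kHz.
68.85 kHz mod fs = 2.85 kHz.
2.85 kHz ≤ fs/2 = 16.5 kHz, appears at 2.85 kHz.
45.5 kHz mod fs = 12.5 kHz.
12.5 kHz ≤ fs/2 = 16.5 kHz, appears at 12.5 kHz.
112.8 kHz mod fs = 13.8 kHz.
13.8 kHz ≤ fs/2 = 16.5 kHz, appears at 13.8 kHz.
Distinct values: {2.85 kHz, 6.35 kHz, 12.5 kHz, 13.8 kHz, 14 kHz}.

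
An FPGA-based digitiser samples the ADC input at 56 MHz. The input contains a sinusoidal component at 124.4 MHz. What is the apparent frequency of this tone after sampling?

12.4 MHz

124.4 MHz mod fs = 12.4 MHz.
12.4 MHz ≤ fs/2 = 28 MHz, appears at 12.4 MHz.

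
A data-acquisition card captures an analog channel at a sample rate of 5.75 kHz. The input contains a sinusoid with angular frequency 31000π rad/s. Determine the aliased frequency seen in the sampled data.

ω = 31000π rad/s → f = ω/(2π) = 15500 Hz = 15.5 kHz.
15.5 kHz mod fs = 4 kHz.
4 kHz > fs/2 = 2.875 kHz, folds to fs − 4 kHz = 1.75 kHz.

1.75 kHz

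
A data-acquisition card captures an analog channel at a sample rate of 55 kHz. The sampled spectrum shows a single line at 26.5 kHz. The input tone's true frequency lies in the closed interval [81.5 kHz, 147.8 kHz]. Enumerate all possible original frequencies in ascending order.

81.5 kHz, 83.5 kHz, 136.5 kHz, 138.5 kHz

Frequencies that alias to 26.5 kHz are k·fs ± 26.5 kHz for integer k ≥ 0.
k=0: 26.5 kHz.
k=1: 28.5 kHz, 81.5 kHz.
k=2: 83.5 kHz, 136.5 kHz.
k=3: 138.5 kHz, 191.5 kHz.
k=4: 193.5 kHz, 246.5 kHz.
Within [81.5 kHz, 147.8 kHz]: 81.5 kHz, 83.5 kHz, 136.5 kHz, 138.5 kHz.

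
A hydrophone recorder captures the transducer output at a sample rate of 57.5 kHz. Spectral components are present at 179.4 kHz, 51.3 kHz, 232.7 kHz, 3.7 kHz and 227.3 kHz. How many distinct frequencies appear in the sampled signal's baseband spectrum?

4

fs/2 = 28.75 kHz.
179.4 kHz mod fs = 6.9 kHz.
6.9 kHz ≤ fs/2 = 28.75 kHz, appears at 6.9 kHz.
51.3 kHz > fs/2 = 28.75 kHz, folds to fs − 51.3 kHz = 6.2 kHz.
232.7 kHz mod fs = 2.7 kHz.
2.7 kHz ≤ fs/2 = 28.75 kHz, appears at 2.7 kHz.
3.7 kHz ≤ fs/2 = 28.75 kHz, passes unchanged.
227.3 kHz mod fs = 54.8 kHz.
54.8 kHz > fs/2 = 28.75 kHz, folds to fs − 54.8 kHz = 2.7 kHz.
Distinct values: {2.7 kHz, 3.7 kHz, 6.2 kHz, 6.9 kHz} → 4.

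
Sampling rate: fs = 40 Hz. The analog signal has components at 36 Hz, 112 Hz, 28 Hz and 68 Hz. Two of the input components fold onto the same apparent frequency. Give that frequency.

fs/2 = 20 Hz.
36 Hz > fs/2 = 20 Hz, folds to fs − 36 Hz = 4 Hz.
112 Hz mod fs = 32 Hz.
32 Hz > fs/2 = 20 Hz, folds to fs − 32 Hz = 8 Hz.
28 Hz > fs/2 = 20 Hz, folds to fs − 28 Hz = 12 Hz.
68 Hz mod fs = 28 Hz.
28 Hz > fs/2 = 20 Hz, folds to fs − 28 Hz = 12 Hz.
28 Hz and 68 Hz both map to 12 Hz.

12 Hz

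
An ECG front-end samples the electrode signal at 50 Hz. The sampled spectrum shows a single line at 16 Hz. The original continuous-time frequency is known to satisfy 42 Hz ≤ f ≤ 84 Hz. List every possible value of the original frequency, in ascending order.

Frequencies that alias to 16 Hz are k·fs ± 16 Hz for integer k ≥ 0.
k=0: 16 Hz.
k=1: 34 Hz, 66 Hz.
k=2: 84 Hz, 116 Hz.
k=3: 134 Hz, 166 Hz.
Within [42 Hz, 84 Hz]: 66 Hz, 84 Hz.

66 Hz, 84 Hz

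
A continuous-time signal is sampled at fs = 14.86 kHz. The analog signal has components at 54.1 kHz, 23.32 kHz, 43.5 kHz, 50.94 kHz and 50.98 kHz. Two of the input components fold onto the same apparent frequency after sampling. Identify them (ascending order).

23.32 kHz, 50.98 kHz

fs/2 = 7.43 kHz.
54.1 kHz mod fs = 9.52 kHz.
9.52 kHz > fs/2 = 7.43 kHz, folds to fs − 9.52 kHz = 5.34 kHz.
23.32 kHz mod fs = 8.46 kHz.
8.46 kHz > fs/2 = 7.43 kHz, folds to fs − 8.46 kHz = 6.4 kHz.
43.5 kHz mod fs = 13.78 kHz.
13.78 kHz > fs/2 = 7.43 kHz, folds to fs − 13.78 kHz = 1.08 kHz.
50.94 kHz mod fs = 6.36 kHz.
6.36 kHz ≤ fs/2 = 7.43 kHz, appears at 6.36 kHz.
50.98 kHz mod fs = 6.4 kHz.
6.4 kHz ≤ fs/2 = 7.43 kHz, appears at 6.4 kHz.
23.32 kHz and 50.98 kHz both map to 6.4 kHz.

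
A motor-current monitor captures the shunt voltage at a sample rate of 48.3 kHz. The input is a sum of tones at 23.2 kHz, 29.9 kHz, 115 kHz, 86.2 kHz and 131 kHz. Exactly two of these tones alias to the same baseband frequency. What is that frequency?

fs/2 = 24.15 kHz.
23.2 kHz ≤ fs/2 = 24.15 kHz, passes unchanged.
29.9 kHz > fs/2 = 24.15 kHz, folds to fs − 29.9 kHz = 18.4 kHz.
115 kHz mod fs = 18.4 kHz.
18.4 kHz ≤ fs/2 = 24.15 kHz, appears at 18.4 kHz.
86.2 kHz mod fs = 37.9 kHz.
37.9 kHz > fs/2 = 24.15 kHz, folds to fs − 37.9 kHz = 10.4 kHz.
131 kHz mod fs = 34.4 kHz.
34.4 kHz > fs/2 = 24.15 kHz, folds to fs − 34.4 kHz = 13.9 kHz.
29.9 kHz and 115 kHz both map to 18.4 kHz.

18.4 kHz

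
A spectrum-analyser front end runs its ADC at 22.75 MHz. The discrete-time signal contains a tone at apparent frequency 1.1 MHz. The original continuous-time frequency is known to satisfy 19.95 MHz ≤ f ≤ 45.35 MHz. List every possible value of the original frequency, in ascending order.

Frequencies that alias to 1.1 MHz are k·fs ± 1.1 MHz for integer k ≥ 0.
k=0: 1.1 MHz.
k=1: 21.65 MHz, 23.85 MHz.
k=2: 44.4 MHz, 46.6 MHz.
k=3: 67.15 MHz, 69.35 MHz.
Within [19.95 MHz, 45.35 MHz]: 21.65 MHz, 23.85 MHz, 44.4 MHz.

21.65 MHz, 23.85 MHz, 44.4 MHz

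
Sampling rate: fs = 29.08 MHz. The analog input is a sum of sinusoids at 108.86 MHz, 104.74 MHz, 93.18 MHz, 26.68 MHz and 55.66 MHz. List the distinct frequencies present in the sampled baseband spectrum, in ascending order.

fs/2 = 14.54 MHz.
108.86 MHz mod fs = 21.62 MHz.
21.62 MHz > fs/2 = 14.54 MHz, folds to fs − 21.62 MHz = 7.46 MHz.
104.74 MHz mod fs = 17.5 MHz.
17.5 MHz > fs/2 = 14.54 MHz, folds to fs − 17.5 MHz = 11.58 MHz.
93.18 MHz mod fs = 5.94 MHz.
5.94 MHz ≤ fs/2 = 14.54 MHz, appears at 5.94 MHz.
26.68 MHz > fs/2 = 14.54 MHz, folds to fs − 26.68 MHz = 2.4 MHz.
55.66 MHz mod fs = 26.58 MHz.
26.58 MHz > fs/2 = 14.54 MHz, folds to fs − 26.58 MHz = 2.5 MHz.
Distinct values: {2.4 MHz, 2.5 MHz, 5.94 MHz, 7.46 MHz, 11.58 MHz}.

2.4 MHz, 2.5 MHz, 5.94 MHz, 7.46 MHz, 11.58 MHz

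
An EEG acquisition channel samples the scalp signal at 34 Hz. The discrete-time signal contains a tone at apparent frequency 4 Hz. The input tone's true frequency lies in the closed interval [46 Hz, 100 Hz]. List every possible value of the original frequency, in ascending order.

64 Hz, 72 Hz, 98 Hz

Frequencies that alias to 4 Hz are k·fs ± 4 Hz for integer k ≥ 0.
k=0: 4 Hz.
k=1: 30 Hz, 38 Hz.
k=2: 64 Hz, 72 Hz.
k=3: 98 Hz, 106 Hz.
k=4: 132 Hz, 140 Hz.
Within [46 Hz, 100 Hz]: 64 Hz, 72 Hz, 98 Hz.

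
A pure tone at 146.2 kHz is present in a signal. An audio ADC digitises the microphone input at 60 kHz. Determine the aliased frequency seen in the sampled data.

26.2 kHz

146.2 kHz mod fs = 26.2 kHz.
26.2 kHz ≤ fs/2 = 30 kHz, appears at 26.2 kHz.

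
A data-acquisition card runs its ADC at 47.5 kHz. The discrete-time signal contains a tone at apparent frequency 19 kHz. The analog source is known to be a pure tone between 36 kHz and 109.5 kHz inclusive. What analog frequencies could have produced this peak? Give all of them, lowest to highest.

Frequencies that alias to 19 kHz are k·fs ± 19 kHz for integer k ≥ 0.
k=0: 19 kHz.
k=1: 28.5 kHz, 66.5 kHz.
k=2: 76 kHz, 114 kHz.
k=3: 123.5 kHz, 161.5 kHz.
Within [36 kHz, 109.5 kHz]: 66.5 kHz, 76 kHz.

66.5 kHz, 76 kHz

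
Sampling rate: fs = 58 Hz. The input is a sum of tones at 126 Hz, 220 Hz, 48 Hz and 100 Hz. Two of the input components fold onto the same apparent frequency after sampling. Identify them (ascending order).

48 Hz, 126 Hz

fs/2 = 29 Hz.
126 Hz mod fs = 10 Hz.
10 Hz ≤ fs/2 = 29 Hz, appears at 10 Hz.
220 Hz mod fs = 46 Hz.
46 Hz > fs/2 = 29 Hz, folds to fs − 46 Hz = 12 Hz.
48 Hz > fs/2 = 29 Hz, folds to fs − 48 Hz = 10 Hz.
100 Hz mod fs = 42 Hz.
42 Hz > fs/2 = 29 Hz, folds to fs − 42 Hz = 16 Hz.
48 Hz and 126 Hz both map to 10 Hz.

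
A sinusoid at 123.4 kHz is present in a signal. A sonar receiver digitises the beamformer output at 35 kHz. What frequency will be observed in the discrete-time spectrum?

16.6 kHz

123.4 kHz mod fs = 18.4 kHz.
18.4 kHz > fs/2 = 17.5 kHz, folds to fs − 18.4 kHz = 16.6 kHz.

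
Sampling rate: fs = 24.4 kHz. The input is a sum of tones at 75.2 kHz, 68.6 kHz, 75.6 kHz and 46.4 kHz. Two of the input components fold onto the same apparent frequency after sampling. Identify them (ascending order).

fs/2 = 12.2 kHz.
75.2 kHz mod fs = 2 kHz.
2 kHz ≤ fs/2 = 12.2 kHz, appears at 2 kHz.
68.6 kHz mod fs = 19.8 kHz.
19.8 kHz > fs/2 = 12.2 kHz, folds to fs − 19.8 kHz = 4.6 kHz.
75.6 kHz mod fs = 2.4 kHz.
2.4 kHz ≤ fs/2 = 12.2 kHz, appears at 2.4 kHz.
46.4 kHz mod fs = 22 kHz.
22 kHz > fs/2 = 12.2 kHz, folds to fs − 22 kHz = 2.4 kHz.
46.4 kHz and 75.6 kHz both map to 2.4 kHz.

46.4 kHz, 75.6 kHz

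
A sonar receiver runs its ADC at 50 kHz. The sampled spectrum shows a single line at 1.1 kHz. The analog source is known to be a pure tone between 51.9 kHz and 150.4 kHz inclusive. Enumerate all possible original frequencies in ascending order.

98.9 kHz, 101.1 kHz, 148.9 kHz

Frequencies that alias to 1.1 kHz are k·fs ± 1.1 kHz for integer k ≥ 0.
k=0: 1.1 kHz.
k=1: 48.9 kHz, 51.1 kHz.
k=2: 98.9 kHz, 101.1 kHz.
k=3: 148.9 kHz, 151.1 kHz.
k=4: 198.9 kHz, 201.1 kHz.
Within [51.9 kHz, 150.4 kHz]: 98.9 kHz, 101.1 kHz, 148.9 kHz.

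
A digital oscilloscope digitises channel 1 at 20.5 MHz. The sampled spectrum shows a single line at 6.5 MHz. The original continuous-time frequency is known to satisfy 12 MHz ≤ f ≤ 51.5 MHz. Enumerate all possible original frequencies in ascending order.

14 MHz, 27 MHz, 34.5 MHz, 47.5 MHz

Frequencies that alias to 6.5 MHz are k·fs ± 6.5 MHz for integer k ≥ 0.
k=0: 6.5 MHz.
k=1: 14 MHz, 27 MHz.
k=2: 34.5 MHz, 47.5 MHz.
k=3: 55 MHz, 68 MHz.
Within [12 MHz, 51.5 MHz]: 14 MHz, 27 MHz, 34.5 MHz, 47.5 MHz.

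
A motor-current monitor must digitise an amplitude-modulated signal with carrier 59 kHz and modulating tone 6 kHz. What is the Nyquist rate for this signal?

130 kHz

AM sidebands sit at fc ± fm = 53 kHz and 65 kHz.
Highest-frequency component: 65 kHz.
Nyquist rate = 2 × 65 kHz = 130 kHz.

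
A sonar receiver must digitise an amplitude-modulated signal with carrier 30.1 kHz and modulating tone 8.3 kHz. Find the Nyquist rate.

AM sidebands sit at fc ± fm = 21.8 kHz and 38.4 kHz.
Highest-frequency component: 38.4 kHz.
Nyquist rate = 2 × 38.4 kHz = 76.8 kHz.

76.8 kHz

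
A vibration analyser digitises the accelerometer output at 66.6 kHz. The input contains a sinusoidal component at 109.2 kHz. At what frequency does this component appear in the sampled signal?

109.2 kHz mod fs = 42.6 kHz.
42.6 kHz > fs/2 = 33.3 kHz, folds to fs − 42.6 kHz = 24 kHz.

24 kHz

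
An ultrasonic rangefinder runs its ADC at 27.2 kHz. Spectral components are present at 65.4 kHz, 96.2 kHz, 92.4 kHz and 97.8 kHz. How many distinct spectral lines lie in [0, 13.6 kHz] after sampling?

3

fs/2 = 13.6 kHz.
65.4 kHz mod fs = 11 kHz.
11 kHz ≤ fs/2 = 13.6 kHz, appears at 11 kHz.
96.2 kHz mod fs = 14.6 kHz.
14.6 kHz > fs/2 = 13.6 kHz, folds to fs − 14.6 kHz = 12.6 kHz.
92.4 kHz mod fs = 10.8 kHz.
10.8 kHz ≤ fs/2 = 13.6 kHz, appears at 10.8 kHz.
97.8 kHz mod fs = 16.2 kHz.
16.2 kHz > fs/2 = 13.6 kHz, folds to fs − 16.2 kHz = 11 kHz.
Distinct values: {10.8 kHz, 11 kHz, 12.6 kHz} → 3.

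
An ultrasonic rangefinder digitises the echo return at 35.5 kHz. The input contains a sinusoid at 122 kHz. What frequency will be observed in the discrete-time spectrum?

122 kHz mod fs = 15.5 kHz.
15.5 kHz ≤ fs/2 = 17.75 kHz, appears at 15.5 kHz.

15.5 kHz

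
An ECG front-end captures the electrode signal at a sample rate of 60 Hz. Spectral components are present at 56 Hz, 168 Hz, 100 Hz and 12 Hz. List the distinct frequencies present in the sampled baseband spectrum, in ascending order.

fs/2 = 30 Hz.
56 Hz > fs/2 = 30 Hz, folds to fs − 56 Hz = 4 Hz.
168 Hz mod fs = 48 Hz.
48 Hz > fs/2 = 30 Hz, folds to fs − 48 Hz = 12 Hz.
100 Hz mod fs = 40 Hz.
40 Hz > fs/2 = 30 Hz, folds to fs − 40 Hz = 20 Hz.
12 Hz ≤ fs/2 = 30 Hz, passes unchanged.
Distinct values: {4 Hz, 12 Hz, 20 Hz}.

4 Hz, 12 Hz, 20 Hz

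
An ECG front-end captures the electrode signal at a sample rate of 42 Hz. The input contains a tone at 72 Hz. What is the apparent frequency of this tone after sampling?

12 Hz

72 Hz mod fs = 30 Hz.
30 Hz > fs/2 = 21 Hz, folds to fs − 30 Hz = 12 Hz.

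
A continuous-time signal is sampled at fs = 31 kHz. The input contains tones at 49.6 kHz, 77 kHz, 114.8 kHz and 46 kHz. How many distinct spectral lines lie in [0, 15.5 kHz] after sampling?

3

fs/2 = 15.5 kHz.
49.6 kHz mod fs = 18.6 kHz.
18.6 kHz > fs/2 = 15.5 kHz, folds to fs − 18.6 kHz = 12.4 kHz.
77 kHz mod fs = 15 kHz.
15 kHz ≤ fs/2 = 15.5 kHz, appears at 15 kHz.
114.8 kHz mod fs = 21.8 kHz.
21.8 kHz > fs/2 = 15.5 kHz, folds to fs − 21.8 kHz = 9.2 kHz.
46 kHz mod fs = 15 kHz.
15 kHz ≤ fs/2 = 15.5 kHz, appears at 15 kHz.
Distinct values: {9.2 kHz, 12.4 kHz, 15 kHz} → 3.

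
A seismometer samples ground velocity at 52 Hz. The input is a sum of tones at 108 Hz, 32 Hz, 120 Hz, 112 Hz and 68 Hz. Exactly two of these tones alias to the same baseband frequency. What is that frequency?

16 Hz

fs/2 = 26 Hz.
108 Hz mod fs = 4 Hz.
4 Hz ≤ fs/2 = 26 Hz, appears at 4 Hz.
32 Hz > fs/2 = 26 Hz, folds to fs − 32 Hz = 20 Hz.
120 Hz mod fs = 16 Hz.
16 Hz ≤ fs/2 = 26 Hz, appears at 16 Hz.
112 Hz mod fs = 8 Hz.
8 Hz ≤ fs/2 = 26 Hz, appears at 8 Hz.
68 Hz mod fs = 16 Hz.
16 Hz ≤ fs/2 = 26 Hz, appears at 16 Hz.
68 Hz and 120 Hz both map to 16 Hz.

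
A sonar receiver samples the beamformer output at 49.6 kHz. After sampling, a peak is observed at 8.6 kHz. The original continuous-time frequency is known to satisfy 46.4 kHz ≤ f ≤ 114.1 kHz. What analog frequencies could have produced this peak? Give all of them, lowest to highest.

Frequencies that alias to 8.6 kHz are k·fs ± 8.6 kHz for integer k ≥ 0.
k=0: 8.6 kHz.
k=1: 41 kHz, 58.2 kHz.
k=2: 90.6 kHz, 107.8 kHz.
k=3: 140.2 kHz, 157.4 kHz.
Within [46.4 kHz, 114.1 kHz]: 58.2 kHz, 90.6 kHz, 107.8 kHz.

58.2 kHz, 90.6 kHz, 107.8 kHz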